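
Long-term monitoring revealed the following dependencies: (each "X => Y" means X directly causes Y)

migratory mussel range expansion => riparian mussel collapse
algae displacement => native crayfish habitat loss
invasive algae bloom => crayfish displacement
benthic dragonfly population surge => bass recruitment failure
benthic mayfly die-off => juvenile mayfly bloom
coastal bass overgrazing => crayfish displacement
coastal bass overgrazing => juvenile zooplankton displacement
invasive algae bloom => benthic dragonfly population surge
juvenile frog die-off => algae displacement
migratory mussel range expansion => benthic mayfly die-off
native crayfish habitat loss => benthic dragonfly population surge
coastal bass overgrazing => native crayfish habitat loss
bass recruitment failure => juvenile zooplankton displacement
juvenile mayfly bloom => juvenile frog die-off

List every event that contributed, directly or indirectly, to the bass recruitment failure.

the algae displacement, the benthic dragonfly population surge, the benthic mayfly die-off, the coastal bass overgrazing, the invasive algae bloom, the juvenile frog die-off, the juvenile mayfly bloom, the migratory mussel range expansion, the native crayfish habitat loss

Immediate cause of the bass recruitment failure: the benthic dragonfly population surge.
Further upstream: the invasive algae bloom, the migratory mussel range expansion, the benthic mayfly die-off, the coastal bass overgrazing, the juvenile mayfly bloom, the juvenile frog die-off, the algae displacement, the native crayfish habitat loss.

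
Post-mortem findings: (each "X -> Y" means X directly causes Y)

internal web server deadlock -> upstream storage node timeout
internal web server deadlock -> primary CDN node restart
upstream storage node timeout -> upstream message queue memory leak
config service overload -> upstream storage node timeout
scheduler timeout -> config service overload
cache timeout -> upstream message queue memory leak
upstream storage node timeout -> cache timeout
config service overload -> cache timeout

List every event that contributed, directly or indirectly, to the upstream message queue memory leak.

Immediate causes of the upstream message queue memory leak: the upstream storage node timeout, the cache timeout.
Further upstream: the scheduler timeout, the internal web server deadlock, the config service overload.

the cache timeout, the config service overload, the internal web server deadlock, the scheduler timeout, the upstream storage node timeout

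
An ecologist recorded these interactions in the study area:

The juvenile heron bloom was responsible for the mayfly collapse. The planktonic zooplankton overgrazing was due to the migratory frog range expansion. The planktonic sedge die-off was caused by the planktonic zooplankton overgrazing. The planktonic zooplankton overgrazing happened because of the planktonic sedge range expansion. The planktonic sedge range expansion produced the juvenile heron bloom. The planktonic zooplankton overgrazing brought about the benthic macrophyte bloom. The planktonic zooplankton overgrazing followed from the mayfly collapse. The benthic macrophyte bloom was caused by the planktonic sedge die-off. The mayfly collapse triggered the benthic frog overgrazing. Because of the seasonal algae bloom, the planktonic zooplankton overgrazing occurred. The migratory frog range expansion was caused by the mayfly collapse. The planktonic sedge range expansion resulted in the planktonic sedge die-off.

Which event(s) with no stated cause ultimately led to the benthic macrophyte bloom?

the planktonic sedge range expansion, the seasonal algae bloom

Tracing upstream from the benthic macrophyte bloom: the benthic macrophyte bloom ← the planktonic zooplankton overgrazing ← the planktonic sedge range expansion.
A separate upstream branch: the benthic macrophyte bloom ← the planktonic zooplankton overgrazing ← the seasonal algae bloom.
Each of those chain origins has no stated cause.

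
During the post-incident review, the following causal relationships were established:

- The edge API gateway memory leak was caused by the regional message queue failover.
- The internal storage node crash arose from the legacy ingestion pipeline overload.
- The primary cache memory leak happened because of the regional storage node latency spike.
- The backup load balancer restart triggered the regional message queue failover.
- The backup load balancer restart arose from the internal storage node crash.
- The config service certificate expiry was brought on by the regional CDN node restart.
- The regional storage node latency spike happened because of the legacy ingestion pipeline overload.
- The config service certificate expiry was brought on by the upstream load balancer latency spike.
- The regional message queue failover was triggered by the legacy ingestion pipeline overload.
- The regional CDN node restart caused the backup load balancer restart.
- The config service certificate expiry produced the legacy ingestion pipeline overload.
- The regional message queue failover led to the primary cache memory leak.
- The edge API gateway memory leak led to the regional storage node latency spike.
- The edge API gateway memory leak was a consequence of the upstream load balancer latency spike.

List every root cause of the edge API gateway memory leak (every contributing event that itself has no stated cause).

Tracing upstream from the edge API gateway memory leak: the edge API gateway memory leak ← the upstream load balancer latency spike.
A separate upstream branch: the edge API gateway memory leak ← the regional message queue failover ← the backup load balancer restart ← the regional CDN node restart.
Each of those chain origins has no stated cause.

the regional CDN node restart, the upstream load balancer latency spike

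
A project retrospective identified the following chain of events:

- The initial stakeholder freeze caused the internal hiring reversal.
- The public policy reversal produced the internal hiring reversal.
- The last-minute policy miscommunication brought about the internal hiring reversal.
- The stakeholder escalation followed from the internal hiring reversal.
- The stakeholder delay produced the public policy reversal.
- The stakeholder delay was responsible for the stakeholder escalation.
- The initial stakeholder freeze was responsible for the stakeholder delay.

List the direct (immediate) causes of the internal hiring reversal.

the initial stakeholder freeze, the last-minute policy miscommunication, the public policy reversal

Upstream contributors include the stakeholder delay, but only the initial stakeholder freeze, the last-minute policy miscommunication, the public policy reversal feed directly into the internal hiring reversal.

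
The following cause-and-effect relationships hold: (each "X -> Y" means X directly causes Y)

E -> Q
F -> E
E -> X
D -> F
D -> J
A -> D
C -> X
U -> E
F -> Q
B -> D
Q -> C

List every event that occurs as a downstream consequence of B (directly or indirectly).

C, D, E, F, J, Q, X

Direct effects: D.
2 steps out: J, F.
3 steps out: E, Q.
4 steps out: C, X.
Not reachable from it: A, U.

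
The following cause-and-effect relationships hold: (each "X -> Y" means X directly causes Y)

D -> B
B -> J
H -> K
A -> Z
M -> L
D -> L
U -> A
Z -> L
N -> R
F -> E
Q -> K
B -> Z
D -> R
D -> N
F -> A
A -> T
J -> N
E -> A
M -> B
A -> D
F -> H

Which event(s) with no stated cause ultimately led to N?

F, M, U

Tracing upstream from N: N ← J ← B ← M.
A separate upstream branch: N ← D ← A ← U.
A separate upstream branch: N ← D ← A ← F.
Each of those chain origins has no stated cause.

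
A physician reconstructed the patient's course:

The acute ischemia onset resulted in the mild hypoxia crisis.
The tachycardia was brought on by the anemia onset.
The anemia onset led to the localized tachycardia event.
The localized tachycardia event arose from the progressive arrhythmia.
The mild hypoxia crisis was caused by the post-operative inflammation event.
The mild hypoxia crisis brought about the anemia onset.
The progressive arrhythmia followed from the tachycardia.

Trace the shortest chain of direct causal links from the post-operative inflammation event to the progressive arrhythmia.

the post-operative inflammation event → the mild hypoxia crisis
the mild hypoxia crisis → the anemia onset
the anemia onset → the tachycardia
the tachycardia → the progressive arrhythmia
Length: 4 steps.

the post-operative inflammation event → the mild hypoxia crisis → the anemia onset → the tachycardia → the progressive arrhythmia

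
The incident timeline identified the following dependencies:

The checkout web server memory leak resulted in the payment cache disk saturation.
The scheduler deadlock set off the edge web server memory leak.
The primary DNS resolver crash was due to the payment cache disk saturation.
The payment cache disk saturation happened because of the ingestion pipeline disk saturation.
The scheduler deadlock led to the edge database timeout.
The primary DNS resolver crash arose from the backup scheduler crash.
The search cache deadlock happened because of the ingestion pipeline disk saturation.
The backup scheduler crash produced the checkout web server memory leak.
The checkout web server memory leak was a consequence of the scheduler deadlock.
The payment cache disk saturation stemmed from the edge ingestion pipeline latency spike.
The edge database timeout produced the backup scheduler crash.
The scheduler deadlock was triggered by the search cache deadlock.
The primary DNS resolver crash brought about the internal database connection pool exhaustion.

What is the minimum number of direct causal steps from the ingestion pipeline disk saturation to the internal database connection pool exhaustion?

Shortest chain: the ingestion pipeline disk saturation → the payment cache disk saturation → the primary DNS resolver crash → the internal database connection pool exhaustion.

3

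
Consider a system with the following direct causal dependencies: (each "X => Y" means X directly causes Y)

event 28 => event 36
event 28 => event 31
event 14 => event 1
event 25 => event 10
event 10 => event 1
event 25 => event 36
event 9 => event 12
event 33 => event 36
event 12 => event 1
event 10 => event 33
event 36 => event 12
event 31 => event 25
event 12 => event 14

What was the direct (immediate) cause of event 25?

Upstream contributors include event 28, but only event 31 feeds directly into event 25.

event 31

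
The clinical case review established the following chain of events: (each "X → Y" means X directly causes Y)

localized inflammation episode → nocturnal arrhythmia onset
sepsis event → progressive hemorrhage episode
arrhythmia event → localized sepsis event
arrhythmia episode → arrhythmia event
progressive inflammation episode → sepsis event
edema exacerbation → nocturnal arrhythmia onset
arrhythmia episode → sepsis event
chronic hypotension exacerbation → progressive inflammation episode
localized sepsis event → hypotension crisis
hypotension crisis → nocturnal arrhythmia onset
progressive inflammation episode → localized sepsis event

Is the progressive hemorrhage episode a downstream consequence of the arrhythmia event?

No

The arrhythmia event leads to the localized sepsis event, the hypotension crisis, the nocturnal arrhythmia onset; the progressive hemorrhage episode is not among them.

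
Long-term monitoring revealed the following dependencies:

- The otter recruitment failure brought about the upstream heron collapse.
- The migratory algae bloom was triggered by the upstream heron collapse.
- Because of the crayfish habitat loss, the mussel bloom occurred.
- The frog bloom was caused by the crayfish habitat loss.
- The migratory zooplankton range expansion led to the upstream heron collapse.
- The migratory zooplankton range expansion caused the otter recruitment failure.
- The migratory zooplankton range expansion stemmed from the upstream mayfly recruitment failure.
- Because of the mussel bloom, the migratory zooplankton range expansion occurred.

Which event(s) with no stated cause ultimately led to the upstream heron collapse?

Tracing upstream from the upstream heron collapse: the upstream heron collapse ← the migratory zooplankton range expansion ← the mussel bloom ← the crayfish habitat loss.
A separate upstream branch: the upstream heron collapse ← the migratory zooplankton range expansion ← the upstream mayfly recruitment failure.
Each of those chain origins has no stated cause.

the crayfish habitat loss, the upstream mayfly recruitment failure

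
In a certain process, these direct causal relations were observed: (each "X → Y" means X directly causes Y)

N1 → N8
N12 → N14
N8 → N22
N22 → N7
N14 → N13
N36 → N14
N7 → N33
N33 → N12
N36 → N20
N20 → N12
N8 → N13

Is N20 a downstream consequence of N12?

No

N12 leads to N14, N13; N20 is not among them.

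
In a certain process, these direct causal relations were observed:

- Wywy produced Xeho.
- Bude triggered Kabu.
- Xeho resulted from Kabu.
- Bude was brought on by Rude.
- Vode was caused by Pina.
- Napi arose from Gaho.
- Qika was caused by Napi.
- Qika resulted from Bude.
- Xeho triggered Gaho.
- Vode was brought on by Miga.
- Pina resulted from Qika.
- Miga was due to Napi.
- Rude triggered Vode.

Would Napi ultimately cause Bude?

No

Napi leads to Miga, Qika, Pina, Vode; Bude is not among them.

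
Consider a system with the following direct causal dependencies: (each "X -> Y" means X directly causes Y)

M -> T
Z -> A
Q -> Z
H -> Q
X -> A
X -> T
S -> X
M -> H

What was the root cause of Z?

Tracing upstream from Z: Z ← Q ← H ← M.
M has no stated cause, so it is the root.

M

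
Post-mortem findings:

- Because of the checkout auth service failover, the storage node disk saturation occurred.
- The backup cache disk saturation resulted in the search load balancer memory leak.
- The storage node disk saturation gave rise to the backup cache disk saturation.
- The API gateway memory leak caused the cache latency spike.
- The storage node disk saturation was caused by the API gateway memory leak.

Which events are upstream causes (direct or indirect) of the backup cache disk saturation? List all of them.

the API gateway memory leak, the checkout auth service failover, the storage node disk saturation

Immediate cause of the backup cache disk saturation: the storage node disk saturation.
Further upstream: the API gateway memory leak, the checkout auth service failover.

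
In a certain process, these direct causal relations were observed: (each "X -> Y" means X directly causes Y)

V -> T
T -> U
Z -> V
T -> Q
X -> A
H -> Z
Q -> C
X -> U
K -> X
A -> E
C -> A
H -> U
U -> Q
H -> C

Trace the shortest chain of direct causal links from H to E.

H → C → A → E

H → C
C → A
A → E
Length: 3 steps.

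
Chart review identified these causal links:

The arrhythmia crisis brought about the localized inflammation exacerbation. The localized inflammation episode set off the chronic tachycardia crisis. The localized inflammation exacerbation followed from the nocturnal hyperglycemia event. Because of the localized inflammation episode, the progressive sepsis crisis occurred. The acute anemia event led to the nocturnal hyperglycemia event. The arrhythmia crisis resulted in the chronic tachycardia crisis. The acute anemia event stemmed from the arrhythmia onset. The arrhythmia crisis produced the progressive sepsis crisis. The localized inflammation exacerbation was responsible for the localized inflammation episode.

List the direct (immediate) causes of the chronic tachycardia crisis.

Upstream contributors include the arrhythmia onset, the acute anemia event, the nocturnal hyperglycemia event, the localized inflammation exacerbation, but only the arrhythmia crisis, the localized inflammation episode feed directly into the chronic tachycardia crisis.

the arrhythmia crisis, the localized inflammation episode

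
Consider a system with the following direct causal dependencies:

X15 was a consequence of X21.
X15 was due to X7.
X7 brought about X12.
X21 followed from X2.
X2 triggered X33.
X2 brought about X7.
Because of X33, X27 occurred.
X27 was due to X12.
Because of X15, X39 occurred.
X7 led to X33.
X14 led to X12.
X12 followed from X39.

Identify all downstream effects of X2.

X12, X15, X21, X27, X33, X39, X7

Direct effects: X21, X7, X33.
2 steps out: X15, X12, X27.
3 steps out: X39.
Not reachable from it: X14.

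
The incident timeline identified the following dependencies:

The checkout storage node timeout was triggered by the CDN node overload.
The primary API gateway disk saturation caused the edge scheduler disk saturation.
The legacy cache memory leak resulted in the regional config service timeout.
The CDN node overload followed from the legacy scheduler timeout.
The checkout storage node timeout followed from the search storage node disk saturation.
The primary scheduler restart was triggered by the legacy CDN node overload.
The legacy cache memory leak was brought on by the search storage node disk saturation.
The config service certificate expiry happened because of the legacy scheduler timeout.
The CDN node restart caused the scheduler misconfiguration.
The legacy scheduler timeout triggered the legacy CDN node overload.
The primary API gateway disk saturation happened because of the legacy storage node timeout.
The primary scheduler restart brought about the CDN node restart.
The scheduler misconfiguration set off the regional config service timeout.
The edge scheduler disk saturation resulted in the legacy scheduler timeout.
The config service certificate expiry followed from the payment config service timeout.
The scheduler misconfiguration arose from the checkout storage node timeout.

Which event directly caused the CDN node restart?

the primary scheduler restart

Upstream contributors include the legacy storage node timeout, the primary API gateway disk saturation, the edge scheduler disk saturation, the legacy scheduler timeout, the legacy CDN node overload, but only the primary scheduler restart feeds directly into the CDN node restart.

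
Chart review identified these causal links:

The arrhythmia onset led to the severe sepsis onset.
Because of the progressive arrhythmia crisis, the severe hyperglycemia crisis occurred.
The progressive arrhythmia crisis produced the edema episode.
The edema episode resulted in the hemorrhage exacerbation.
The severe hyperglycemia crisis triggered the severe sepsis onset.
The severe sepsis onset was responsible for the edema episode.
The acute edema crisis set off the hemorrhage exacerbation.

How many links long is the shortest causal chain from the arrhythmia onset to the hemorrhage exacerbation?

Shortest chain: the arrhythmia onset → the severe sepsis onset → the edema episode → the hemorrhage exacerbation.

3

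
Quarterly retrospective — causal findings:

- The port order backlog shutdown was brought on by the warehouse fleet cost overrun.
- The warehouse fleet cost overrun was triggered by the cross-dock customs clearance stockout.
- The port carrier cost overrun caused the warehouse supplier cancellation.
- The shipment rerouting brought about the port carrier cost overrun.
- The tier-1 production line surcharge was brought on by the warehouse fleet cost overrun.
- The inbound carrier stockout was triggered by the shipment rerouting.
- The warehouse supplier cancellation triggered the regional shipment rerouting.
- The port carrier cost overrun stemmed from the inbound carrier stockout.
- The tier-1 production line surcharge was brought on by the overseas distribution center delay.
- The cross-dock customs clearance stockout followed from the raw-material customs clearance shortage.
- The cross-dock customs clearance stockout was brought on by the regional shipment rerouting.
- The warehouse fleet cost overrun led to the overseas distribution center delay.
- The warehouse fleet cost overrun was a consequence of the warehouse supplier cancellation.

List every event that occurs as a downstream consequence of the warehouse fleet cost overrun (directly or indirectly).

Direct effects: the overseas distribution center delay, the tier-1 production line surcharge, the port order backlog shutdown.
Not reachable from it: the shipment rerouting, the raw-material customs clearance shortage, the inbound carrier stockout, the port carrier cost overrun, the warehouse supplier cancellation, the regional shipment rerouting, the cross-dock customs clearance stockout.

the overseas distribution center delay, the port order backlog shutdown, the tier-1 production line surcharge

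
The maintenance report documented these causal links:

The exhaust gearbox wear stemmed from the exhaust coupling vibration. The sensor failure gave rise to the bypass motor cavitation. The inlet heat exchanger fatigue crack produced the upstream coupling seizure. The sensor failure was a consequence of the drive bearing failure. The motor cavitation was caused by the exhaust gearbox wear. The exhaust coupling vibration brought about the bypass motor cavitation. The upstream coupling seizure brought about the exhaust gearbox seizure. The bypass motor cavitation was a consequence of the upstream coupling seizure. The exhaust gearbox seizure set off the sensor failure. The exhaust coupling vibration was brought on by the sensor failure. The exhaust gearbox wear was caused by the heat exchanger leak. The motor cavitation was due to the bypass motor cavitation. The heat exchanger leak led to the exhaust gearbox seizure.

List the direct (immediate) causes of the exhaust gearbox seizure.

Upstream contributors include the inlet heat exchanger fatigue crack, but only the heat exchanger leak, the upstream coupling seizure feed directly into the exhaust gearbox seizure.

the heat exchanger leak, the upstream coupling seizure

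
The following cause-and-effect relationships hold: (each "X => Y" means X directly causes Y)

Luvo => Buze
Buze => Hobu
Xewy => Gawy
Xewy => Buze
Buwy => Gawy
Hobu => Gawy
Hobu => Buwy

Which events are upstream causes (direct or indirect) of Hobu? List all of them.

Buze, Luvo, Xewy

Immediate cause of Hobu: Buze.
Further upstream: Xewy, Luvo.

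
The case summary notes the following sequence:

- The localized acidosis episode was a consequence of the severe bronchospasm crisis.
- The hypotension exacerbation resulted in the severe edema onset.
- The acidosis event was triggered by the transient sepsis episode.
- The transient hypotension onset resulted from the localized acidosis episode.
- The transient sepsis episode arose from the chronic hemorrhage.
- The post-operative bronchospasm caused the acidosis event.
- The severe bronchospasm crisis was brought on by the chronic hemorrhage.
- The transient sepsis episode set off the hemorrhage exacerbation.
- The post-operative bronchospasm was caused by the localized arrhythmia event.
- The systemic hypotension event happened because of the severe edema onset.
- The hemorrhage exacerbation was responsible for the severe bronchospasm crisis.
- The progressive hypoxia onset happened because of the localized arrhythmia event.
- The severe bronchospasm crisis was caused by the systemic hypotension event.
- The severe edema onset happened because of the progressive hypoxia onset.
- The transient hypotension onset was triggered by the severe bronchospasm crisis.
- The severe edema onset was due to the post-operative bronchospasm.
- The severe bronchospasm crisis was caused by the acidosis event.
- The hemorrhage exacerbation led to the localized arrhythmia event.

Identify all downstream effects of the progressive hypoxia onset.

Direct effects: the severe edema onset.
2 steps out: the systemic hypotension event.
3 steps out: the severe bronchospasm crisis.
4 steps out: the localized acidosis episode, the transient hypotension onset.
Not reachable from it: the chronic hemorrhage, the transient sepsis episode, the hemorrhage exacerbation, the localized arrhythmia event, the post-operative bronchospasm, the acidosis event, the hypotension exacerbation.

the localized acidosis episode, the severe bronchospasm crisis, the severe edema onset, the systemic hypotension event, the transient hypotension onset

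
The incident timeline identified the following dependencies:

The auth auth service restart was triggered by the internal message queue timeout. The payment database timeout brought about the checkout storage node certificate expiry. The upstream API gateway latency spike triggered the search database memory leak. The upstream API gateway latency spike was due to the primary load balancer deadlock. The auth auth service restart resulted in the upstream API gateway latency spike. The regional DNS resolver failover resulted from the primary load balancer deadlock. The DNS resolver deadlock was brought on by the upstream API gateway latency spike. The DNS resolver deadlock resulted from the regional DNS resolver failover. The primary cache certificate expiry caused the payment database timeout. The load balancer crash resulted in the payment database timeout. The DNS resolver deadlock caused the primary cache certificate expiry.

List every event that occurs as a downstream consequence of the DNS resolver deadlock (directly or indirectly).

the checkout storage node certificate expiry, the payment database timeout, the primary cache certificate expiry

Direct effects: the primary cache certificate expiry.
2 steps out: the payment database timeout.
3 steps out: the checkout storage node certificate expiry.
Not reachable from it: the internal message queue timeout, the load balancer crash, the primary load balancer deadlock, the auth auth service restart, the upstream API gateway latency spike, the regional DNS resolver failover, the search database memory leak.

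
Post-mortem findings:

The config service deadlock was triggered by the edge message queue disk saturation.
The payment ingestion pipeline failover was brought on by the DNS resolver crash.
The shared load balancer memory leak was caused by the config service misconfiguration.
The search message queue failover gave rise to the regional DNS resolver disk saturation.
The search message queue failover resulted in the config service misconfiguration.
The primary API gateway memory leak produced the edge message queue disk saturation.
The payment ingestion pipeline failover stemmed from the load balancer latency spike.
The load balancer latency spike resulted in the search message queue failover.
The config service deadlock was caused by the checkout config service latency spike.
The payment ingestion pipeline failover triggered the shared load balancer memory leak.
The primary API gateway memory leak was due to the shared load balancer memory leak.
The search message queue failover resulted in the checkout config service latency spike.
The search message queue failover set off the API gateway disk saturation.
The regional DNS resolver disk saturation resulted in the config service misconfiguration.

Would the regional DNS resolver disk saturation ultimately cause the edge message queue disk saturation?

There is a causal chain: the regional DNS resolver disk saturation → the config service misconfiguration → the shared load balancer memory leak → the primary API gateway memory leak → the edge message queue disk saturation.

Yes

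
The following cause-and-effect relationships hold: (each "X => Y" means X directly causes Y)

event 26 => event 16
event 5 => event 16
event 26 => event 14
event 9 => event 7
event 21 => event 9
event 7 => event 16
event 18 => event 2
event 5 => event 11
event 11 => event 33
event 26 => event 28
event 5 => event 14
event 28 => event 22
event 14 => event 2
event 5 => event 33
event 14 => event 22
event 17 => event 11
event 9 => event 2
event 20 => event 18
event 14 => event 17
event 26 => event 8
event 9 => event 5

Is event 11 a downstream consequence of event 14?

Yes

There is a causal chain: event 14 → event 17 → event 11.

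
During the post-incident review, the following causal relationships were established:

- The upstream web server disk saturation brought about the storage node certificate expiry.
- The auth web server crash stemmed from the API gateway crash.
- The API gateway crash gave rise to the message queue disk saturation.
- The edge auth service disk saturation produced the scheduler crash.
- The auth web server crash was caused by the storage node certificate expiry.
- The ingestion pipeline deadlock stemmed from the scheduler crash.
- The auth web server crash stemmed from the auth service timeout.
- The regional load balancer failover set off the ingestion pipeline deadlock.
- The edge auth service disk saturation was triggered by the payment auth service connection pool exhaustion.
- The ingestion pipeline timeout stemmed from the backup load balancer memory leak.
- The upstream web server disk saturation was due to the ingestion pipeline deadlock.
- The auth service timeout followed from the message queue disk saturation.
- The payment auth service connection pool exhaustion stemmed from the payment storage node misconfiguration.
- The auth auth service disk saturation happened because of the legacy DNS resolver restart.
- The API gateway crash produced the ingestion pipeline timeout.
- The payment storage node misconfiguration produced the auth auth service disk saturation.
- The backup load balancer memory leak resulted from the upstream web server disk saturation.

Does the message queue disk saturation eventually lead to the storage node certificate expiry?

No

The message queue disk saturation leads to the auth service timeout, the auth web server crash; the storage node certificate expiry is not among them.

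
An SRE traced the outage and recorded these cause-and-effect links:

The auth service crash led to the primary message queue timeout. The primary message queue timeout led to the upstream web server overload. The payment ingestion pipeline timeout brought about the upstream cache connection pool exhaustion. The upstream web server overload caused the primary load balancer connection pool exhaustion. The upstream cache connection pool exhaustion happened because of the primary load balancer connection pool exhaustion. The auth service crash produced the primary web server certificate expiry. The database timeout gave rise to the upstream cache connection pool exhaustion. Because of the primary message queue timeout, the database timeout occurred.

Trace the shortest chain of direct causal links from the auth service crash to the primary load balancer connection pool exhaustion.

the auth service crash → the primary message queue timeout → the upstream web server overload → the primary load balancer connection pool exhaustion

the auth service crash → the primary message queue timeout
the primary message queue timeout → the upstream web server overload
the upstream web server overload → the primary load balancer connection pool exhaustion
Length: 3 steps.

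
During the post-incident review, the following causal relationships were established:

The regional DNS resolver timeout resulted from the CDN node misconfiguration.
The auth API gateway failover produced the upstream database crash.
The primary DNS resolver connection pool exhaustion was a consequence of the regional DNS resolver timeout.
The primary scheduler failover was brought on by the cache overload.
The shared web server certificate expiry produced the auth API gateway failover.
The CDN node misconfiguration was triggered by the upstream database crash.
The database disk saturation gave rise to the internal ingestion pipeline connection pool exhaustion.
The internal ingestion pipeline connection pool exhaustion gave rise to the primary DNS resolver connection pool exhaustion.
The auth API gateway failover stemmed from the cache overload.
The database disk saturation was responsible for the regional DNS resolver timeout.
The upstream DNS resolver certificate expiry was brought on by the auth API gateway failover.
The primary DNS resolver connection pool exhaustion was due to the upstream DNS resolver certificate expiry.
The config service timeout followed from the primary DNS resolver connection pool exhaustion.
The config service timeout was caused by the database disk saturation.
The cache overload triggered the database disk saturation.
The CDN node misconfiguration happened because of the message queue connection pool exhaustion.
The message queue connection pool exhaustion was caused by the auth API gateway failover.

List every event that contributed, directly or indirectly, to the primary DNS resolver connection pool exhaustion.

the CDN node misconfiguration, the auth API gateway failover, the cache overload, the database disk saturation, the internal ingestion pipeline connection pool exhaustion, the message queue connection pool exhaustion, the regional DNS resolver timeout, the shared web server certificate expiry, the upstream DNS resolver certificate expiry, the upstream database crash

Immediate causes of the primary DNS resolver connection pool exhaustion: the internal ingestion pipeline connection pool exhaustion, the upstream DNS resolver certificate expiry, the regional DNS resolver timeout.
Further upstream: the cache overload, the shared web server certificate expiry, the database disk saturation, the auth API gateway failover, the upstream database crash, the message queue connection pool exhaustion, the CDN node misconfiguration.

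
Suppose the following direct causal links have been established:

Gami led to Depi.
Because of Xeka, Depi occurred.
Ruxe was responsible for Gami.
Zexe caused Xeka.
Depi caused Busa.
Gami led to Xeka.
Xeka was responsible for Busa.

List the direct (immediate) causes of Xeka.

Gami, Zexe

Upstream contributors include Ruxe, but only Gami, Zexe feed directly into Xeka.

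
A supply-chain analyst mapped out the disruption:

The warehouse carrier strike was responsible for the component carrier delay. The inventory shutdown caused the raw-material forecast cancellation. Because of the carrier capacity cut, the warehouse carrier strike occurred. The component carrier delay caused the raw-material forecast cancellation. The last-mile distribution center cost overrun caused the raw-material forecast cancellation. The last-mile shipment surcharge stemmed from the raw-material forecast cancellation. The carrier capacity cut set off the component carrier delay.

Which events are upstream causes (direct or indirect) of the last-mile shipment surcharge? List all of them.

the carrier capacity cut, the component carrier delay, the inventory shutdown, the last-mile distribution center cost overrun, the raw-material forecast cancellation, the warehouse carrier strike

Immediate cause of the last-mile shipment surcharge: the raw-material forecast cancellation.
Further upstream: the last-mile distribution center cost overrun, the carrier capacity cut, the inventory shutdown, the warehouse carrier strike, the component carrier delay.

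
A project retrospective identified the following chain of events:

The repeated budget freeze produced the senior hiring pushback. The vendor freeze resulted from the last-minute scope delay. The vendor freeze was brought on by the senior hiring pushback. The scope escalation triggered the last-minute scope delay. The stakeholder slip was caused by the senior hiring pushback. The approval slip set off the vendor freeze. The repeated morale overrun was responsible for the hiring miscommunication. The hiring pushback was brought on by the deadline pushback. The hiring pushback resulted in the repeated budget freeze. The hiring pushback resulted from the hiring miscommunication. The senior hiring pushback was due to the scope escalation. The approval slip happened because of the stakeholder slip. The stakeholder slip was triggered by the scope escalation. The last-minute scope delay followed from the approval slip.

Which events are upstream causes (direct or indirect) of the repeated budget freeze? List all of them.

Immediate cause of the repeated budget freeze: the hiring pushback.
Further upstream: the repeated morale overrun, the deadline pushback, the hiring miscommunication.

the deadline pushback, the hiring miscommunication, the hiring pushback, the repeated morale overrun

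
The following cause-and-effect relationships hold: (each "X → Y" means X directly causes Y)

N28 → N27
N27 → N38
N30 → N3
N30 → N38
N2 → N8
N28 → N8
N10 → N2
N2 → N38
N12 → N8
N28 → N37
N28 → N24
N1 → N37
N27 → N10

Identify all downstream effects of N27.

N10, N2, N38, N8

Direct effects: N10, N38.
2 steps out: N2.
3 steps out: N8.
Not reachable from it: N30, N1, N28, N3, N24, N12, N37.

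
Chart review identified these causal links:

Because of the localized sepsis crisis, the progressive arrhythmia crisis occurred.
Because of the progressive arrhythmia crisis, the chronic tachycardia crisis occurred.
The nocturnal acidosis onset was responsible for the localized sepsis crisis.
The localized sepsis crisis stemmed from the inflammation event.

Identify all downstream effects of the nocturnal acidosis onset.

Direct effects: the localized sepsis crisis.
2 steps out: the progressive arrhythmia crisis.
3 steps out: the chronic tachycardia crisis.
Not reachable from it: the inflammation event.

the chronic tachycardia crisis, the localized sepsis crisis, the progressive arrhythmia crisis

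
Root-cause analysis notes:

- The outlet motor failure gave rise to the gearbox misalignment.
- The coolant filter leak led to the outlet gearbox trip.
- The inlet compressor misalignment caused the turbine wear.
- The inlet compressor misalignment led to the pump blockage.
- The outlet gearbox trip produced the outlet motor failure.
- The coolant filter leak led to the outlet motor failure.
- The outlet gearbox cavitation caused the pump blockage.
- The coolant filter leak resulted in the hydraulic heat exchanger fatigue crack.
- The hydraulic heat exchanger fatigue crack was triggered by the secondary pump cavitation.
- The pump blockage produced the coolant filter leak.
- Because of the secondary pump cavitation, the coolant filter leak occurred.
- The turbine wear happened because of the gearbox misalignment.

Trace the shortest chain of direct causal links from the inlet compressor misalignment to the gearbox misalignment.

the inlet compressor misalignment → the pump blockage
the pump blockage → the coolant filter leak
the coolant filter leak → the outlet motor failure
the outlet motor failure → the gearbox misalignment
Length: 4 steps.

the inlet compressor misalignment → the pump blockage → the coolant filter leak → the outlet motor failure → the gearbox misalignment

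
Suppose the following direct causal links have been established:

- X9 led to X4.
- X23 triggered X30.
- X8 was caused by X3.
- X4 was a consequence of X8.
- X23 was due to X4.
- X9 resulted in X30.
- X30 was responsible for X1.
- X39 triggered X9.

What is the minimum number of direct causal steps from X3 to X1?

Shortest chain: X3 → X8 → X4 → X23 → X30 → X1.

5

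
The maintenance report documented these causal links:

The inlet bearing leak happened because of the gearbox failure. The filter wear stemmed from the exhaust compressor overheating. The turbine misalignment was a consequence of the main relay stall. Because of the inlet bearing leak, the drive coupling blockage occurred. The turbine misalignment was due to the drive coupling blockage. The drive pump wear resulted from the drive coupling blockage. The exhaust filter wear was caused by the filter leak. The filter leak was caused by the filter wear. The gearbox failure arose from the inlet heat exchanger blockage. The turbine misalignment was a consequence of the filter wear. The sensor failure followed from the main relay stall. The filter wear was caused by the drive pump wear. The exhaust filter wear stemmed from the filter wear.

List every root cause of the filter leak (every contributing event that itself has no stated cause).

the exhaust compressor overheating, the inlet heat exchanger blockage

Tracing upstream from the filter leak: the filter leak ← the filter wear ← the drive pump wear ← the drive coupling blockage ← the inlet bearing leak ← the gearbox failure ← the inlet heat exchanger blockage.
A separate upstream branch: the filter leak ← the filter wear ← the exhaust compressor overheating.
Each of those chain origins has no stated cause.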